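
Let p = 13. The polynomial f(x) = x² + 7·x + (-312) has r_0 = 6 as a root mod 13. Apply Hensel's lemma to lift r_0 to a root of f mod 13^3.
r_2 = 1904 (mod 2197)

Hensel: r_{i+1} = r_i − f(r_i)·(f′(r_i))^{-1} mod 13^{i+2}, f′(x) = 2x + 7. Iterate:
  r_0 = 6 (mod 13)
  r_1 = 45 (mod 169)
  r_2 = 1904 (mod 2197)
Final: r = 1904 satisfies f(r) ≡ 0 mod 13^3.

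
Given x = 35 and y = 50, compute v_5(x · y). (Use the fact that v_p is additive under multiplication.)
v_5(1750) = 3

v_p(x) = 1 (factor: 35 = 5^1 · 7); v_p(y) = 2 (factor: 50 = 5^2 · 2). Additivity: v_p(xy) = v_p(x) + v_p(y) = 1 + 2 = 3. (Direct check: xy = 1750 = 5^3 · (14).)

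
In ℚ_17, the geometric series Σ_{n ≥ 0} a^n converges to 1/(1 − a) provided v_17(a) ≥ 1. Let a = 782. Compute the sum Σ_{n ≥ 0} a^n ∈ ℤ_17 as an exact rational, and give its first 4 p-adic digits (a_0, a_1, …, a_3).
Σ a^n = 1/(1 − a) = -1/781;  first 4 digits = (1, 12, 10, 16)

v_17(a) = 1 ≥ 1, so the series converges in ℤ_17 to 1/(1 − a) = 1/(1 − 782) = -1/781. Expand this rational in ℤ_17: compute digits iteratively via d_i = x_i mod 17, x_{i+1} = (x_i − d_i)/17. The first 4 digits are (1, 12, 10, 16).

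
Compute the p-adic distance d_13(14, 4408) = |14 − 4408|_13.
d_13(14, 4408) = 1/2197

Step 1 — x − y = 14 − 4408 = -4394. Step 2 — v_13(-4394) = 3 (factor: -4394 = −(13^3 · 2); the sign does not affect v_p). Step 3 — |x − y|_13 = 13^{-3} = 1/2197.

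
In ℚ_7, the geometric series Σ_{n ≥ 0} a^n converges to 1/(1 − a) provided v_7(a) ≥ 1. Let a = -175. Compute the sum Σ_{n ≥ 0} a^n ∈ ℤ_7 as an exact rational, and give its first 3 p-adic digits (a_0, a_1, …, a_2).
Σ a^n = 1/(1 − a) = 1/176;  first 3 digits = (1, 3, 5)

v_7(a) = 1 ≥ 1, so the series converges in ℤ_7 to 1/(1 − a) = 1/(1 − (-175)) = 1/176. Expand this rational in ℤ_7: compute digits iteratively via d_i = x_i mod 7, x_{i+1} = (x_i − d_i)/7. The first 3 digits are (1, 3, 5).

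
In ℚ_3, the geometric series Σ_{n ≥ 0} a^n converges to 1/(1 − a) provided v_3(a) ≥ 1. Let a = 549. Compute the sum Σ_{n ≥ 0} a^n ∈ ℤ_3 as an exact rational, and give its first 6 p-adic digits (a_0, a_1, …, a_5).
Σ a^n = 1/(1 − a) = -1/548;  first 6 digits = (1, 0, 1, 2, 1, 0)

v_3(a) = 2 ≥ 1, so the series converges in ℤ_3 to 1/(1 − a) = 1/(1 − 549) = -1/548. Expand this rational in ℤ_3: compute digits iteratively via d_i = x_i mod 3, x_{i+1} = (x_i − d_i)/3. The first 6 digits are (1, 0, 1, 2, 1, 0).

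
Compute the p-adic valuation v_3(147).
v_3(147) = 1

v_3(n) is the largest exponent k such that 3^k divides n. Factor out: 147 = 3^1 · 49. (Sign doesn't affect v_p.) So v_3(147) = 1.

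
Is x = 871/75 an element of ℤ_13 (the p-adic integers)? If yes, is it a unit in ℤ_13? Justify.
x ∈ ℤ_13 but not a unit; v_13(x) = 1 > 0

ℤ_13 = {x ∈ ℚ_13 : v_13(x) ≥ 0} and ℤ_13^× = {x ∈ ℤ_13 : v_13(x) = 0}. Here v_13(871/75) = v_13(num) − v_13(den) = 1; compare against these criteria.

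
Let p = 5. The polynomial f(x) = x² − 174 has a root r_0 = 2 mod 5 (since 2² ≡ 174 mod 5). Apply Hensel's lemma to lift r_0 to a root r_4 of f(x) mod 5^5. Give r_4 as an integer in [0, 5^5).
r_4 = 1132 (mod 3125)

Hensel's recurrence: r_{i+1} = r_i − f(r_i)·(f′(r_i))^{-1} mod 5^{i+2}, with f′(x) = 2x. Iterate:
  r_0 = 2 (mod 5)
  r_1 = 7 (mod 25)
  r_2 = 7 (mod 125)
  r_3 = 507 (mod 625)
  r_4 = 1132 (mod 3125)
Final: r_4 = 1132, and one checks f(r_4) ≡ 0 mod 5^5.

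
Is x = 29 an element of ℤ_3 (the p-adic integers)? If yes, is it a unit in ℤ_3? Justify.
x ∈ ℤ_3^× (unit); v_3(x) = 0

ℤ_3 = {x ∈ ℚ_3 : v_3(x) ≥ 0} and ℤ_3^× = {x ∈ ℤ_3 : v_3(x) = 0}. Here v_3(29) = v_3(num) − v_3(den) = 0; compare against these criteria.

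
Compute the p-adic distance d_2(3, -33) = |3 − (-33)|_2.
d_2(3, -33) = 1/4

Step 1 — x − y = 3 − (-33) = 36. Step 2 — v_2(36) = 2 (factor: 36 = (2^2 · 9); the sign does not affect v_p). Step 3 — |x − y|_2 = 2^{-2} = 1/4.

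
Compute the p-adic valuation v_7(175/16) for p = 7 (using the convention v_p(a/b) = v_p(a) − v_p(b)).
v_7(175/16) = 1

Factor powers of 7 from the numerator and denominator of the reduced fraction: 175 = 7^1 · 25 and 16 = 7^0 · 16. Apply v_p(a/b) = v_p(a) − v_p(b): v_7(175/16) = 1 − 0 = 1.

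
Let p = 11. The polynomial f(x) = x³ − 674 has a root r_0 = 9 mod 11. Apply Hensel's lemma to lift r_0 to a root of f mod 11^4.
r_3 = 7456 (mod 14641)

Hensel: r_{i+1} = r_i − f(r_i)/f′(r_i) mod 11^{i+2}, where f′(x) = 3x². Iterate:
  r_0 = 9 (mod 11)
  r_1 = 75 (mod 121)
  r_2 = 801 (mod 1331)
  r_3 = 7456 (mod 14641)
Final: r = 7456 with f(r) ≡ 0 mod 11^4.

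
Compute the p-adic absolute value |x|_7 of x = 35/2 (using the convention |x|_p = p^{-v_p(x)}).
|35/2|_7 = 1/7

Step 1 — compute v_7(x) by factoring powers of 7 out of the numerator and denominator: v_7(35/2) = 1. Step 2 — apply |x|_p = p^{-v_p(x)} = 7^{-1} = 1/7.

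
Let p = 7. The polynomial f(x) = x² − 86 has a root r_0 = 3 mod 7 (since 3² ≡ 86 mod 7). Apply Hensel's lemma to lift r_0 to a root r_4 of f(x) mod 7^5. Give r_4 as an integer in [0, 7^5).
r_4 = 12519 (mod 16807)

Hensel's recurrence: r_{i+1} = r_i − f(r_i)·(f′(r_i))^{-1} mod 7^{i+2}, with f′(x) = 2x. Iterate:
  r_0 = 3 (mod 7)
  r_1 = 24 (mod 49)
  r_2 = 171 (mod 343)
  r_3 = 514 (mod 2401)
  r_4 = 12519 (mod 16807)
Final: r_4 = 12519, and one checks f(r_4) ≡ 0 mod 7^5.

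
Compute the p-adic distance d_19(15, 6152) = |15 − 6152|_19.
d_19(15, 6152) = 1/361

Step 1 — x − y = 15 − 6152 = -6137. Step 2 — v_19(-6137) = 2 (factor: -6137 = −(19^2 · 17); the sign does not affect v_p). Step 3 — |x − y|_19 = 19^{-2} = 1/361.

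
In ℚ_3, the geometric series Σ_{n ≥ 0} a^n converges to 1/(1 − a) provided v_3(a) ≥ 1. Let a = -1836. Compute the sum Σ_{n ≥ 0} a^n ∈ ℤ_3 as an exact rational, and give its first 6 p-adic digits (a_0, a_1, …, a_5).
Σ a^n = 1/(1 − a) = 1/1837;  first 6 digits = (1, 0, 0, 1, 1, 1)

v_3(a) = 3 ≥ 1, so the series converges in ℤ_3 to 1/(1 − a) = 1/(1 − (-1836)) = 1/1837. Expand this rational in ℤ_3: compute digits iteratively via d_i = x_i mod 3, x_{i+1} = (x_i − d_i)/3. The first 6 digits are (1, 0, 0, 1, 1, 1).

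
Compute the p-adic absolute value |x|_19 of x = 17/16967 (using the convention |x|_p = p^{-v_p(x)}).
|17/16967|_19 = 361

Step 1 — compute v_19(x) by factoring powers of 19 out of the numerator and denominator: v_19(17/16967) = -2. Step 2 — apply |x|_p = p^{-v_p(x)} = 19^{2} = 361.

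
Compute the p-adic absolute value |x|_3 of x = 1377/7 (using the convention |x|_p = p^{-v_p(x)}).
|1377/7|_3 = 1/81

Step 1 — compute v_3(x) by factoring powers of 3 out of the numerator and denominator: v_3(1377/7) = 4. Step 2 — apply |x|_p = p^{-v_p(x)} = 3^{-4} = 1/81.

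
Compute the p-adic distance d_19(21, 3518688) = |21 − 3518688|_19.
d_19(21, 3518688) = 1/130321

Step 1 — x − y = 21 − 3518688 = -3518667. Step 2 — v_19(-3518667) = 4 (factor: -3518667 = −(19^4 · 27); the sign does not affect v_p). Step 3 — |x − y|_19 = 19^{-4} = 1/130321.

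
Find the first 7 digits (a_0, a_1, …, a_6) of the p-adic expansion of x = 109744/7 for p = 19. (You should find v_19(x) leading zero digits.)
(a_0, …, a_6) = (0, 0, 0, 5, 8, 5, 16)

v_19(109744/7) = 3, so a_0 = ... = a_2 = 0. Factor out: x = 19^3 · u with u = 16/7 a unit in ℤ_19. Expand u iteratively via a_{v+i} = u_i mod 19, u_{i+1} = (u_i − a_{v+i})/19:
  u_0 = 16/7;  a_3 = 5;  u_1 = (u_0 − 5)/19 = -1/7
  u_1 = -1/7;  a_4 = 8;  u_2 = (u_1 − 8)/19 = -3/7
  u_2 = -3/7;  a_5 = 5;  u_3 = (u_2 − 5)/19 = -2/7
  u_3 = -2/7;  a_6 = 16;  u_4 = (u_3 − 16)/19 = -6/7
Digits: (0, 0, 0, 5, 8, 5, 16).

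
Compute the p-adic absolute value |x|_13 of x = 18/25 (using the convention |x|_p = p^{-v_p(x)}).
|18/25|_13 = 1

Step 1 — compute v_13(x) by factoring powers of 13 out of the numerator and denominator: v_13(18/25) = 0. Step 2 — apply |x|_p = p^{-v_p(x)} = 13^{0} = 1.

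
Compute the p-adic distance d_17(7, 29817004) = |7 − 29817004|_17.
d_17(7, 29817004) = 1/1419857

Step 1 — x − y = 7 − 29817004 = -29816997. Step 2 — v_17(-29816997) = 5 (factor: -29816997 = −(17^5 · 21); the sign does not affect v_p). Step 3 — |x − y|_17 = 17^{-5} = 1/1419857.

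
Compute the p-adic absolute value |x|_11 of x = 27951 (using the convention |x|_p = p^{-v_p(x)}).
|27951|_11 = 1/1331

Step 1 — compute v_11(x) by factoring powers of 11 out of the numerator and denominator: v_11(27951) = 3. Step 2 — apply |x|_p = p^{-v_p(x)} = 11^{-3} = 1/1331.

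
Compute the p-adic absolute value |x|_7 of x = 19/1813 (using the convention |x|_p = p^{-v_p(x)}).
|19/1813|_7 = 49

Step 1 — compute v_7(x) by factoring powers of 7 out of the numerator and denominator: v_7(19/1813) = -2. Step 2 — apply |x|_p = p^{-v_p(x)} = 7^{2} = 49.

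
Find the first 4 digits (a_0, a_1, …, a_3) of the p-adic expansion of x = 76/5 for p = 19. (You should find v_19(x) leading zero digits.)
(a_0, …, a_3) = (0, 16, 3, 15)

v_19(76/5) = 1, so a_0 = ... = a_0 = 0. Factor out: x = 19^1 · u with u = 4/5 a unit in ℤ_19. Expand u iteratively via a_{v+i} = u_i mod 19, u_{i+1} = (u_i − a_{v+i})/19:
  u_0 = 4/5;  a_1 = 16;  u_1 = (u_0 − 16)/19 = -4/5
  u_1 = -4/5;  a_2 = 3;  u_2 = (u_1 − 3)/19 = -1/5
  u_2 = -1/5;  a_3 = 15;  u_3 = (u_2 − 15)/19 = -4/5
Digits: (0, 16, 3, 15).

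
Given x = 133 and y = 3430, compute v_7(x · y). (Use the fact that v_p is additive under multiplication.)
v_7(456190) = 4

v_p(x) = 1 (factor: 133 = 7^1 · 19); v_p(y) = 3 (factor: 3430 = 7^3 · 10). Additivity: v_p(xy) = v_p(x) + v_p(y) = 1 + 3 = 4. (Direct check: xy = 456190 = 7^4 · (190).)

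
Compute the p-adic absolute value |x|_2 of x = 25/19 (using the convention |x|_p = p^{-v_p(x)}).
|25/19|_2 = 1

Step 1 — compute v_2(x) by factoring powers of 2 out of the numerator and denominator: v_2(25/19) = 0. Step 2 — apply |x|_p = p^{-v_p(x)} = 2^{0} = 1.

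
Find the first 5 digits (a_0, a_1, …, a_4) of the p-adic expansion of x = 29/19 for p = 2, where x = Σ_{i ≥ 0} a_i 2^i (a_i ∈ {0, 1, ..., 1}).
(a_0, …, a_4) = (1, 1, 1, 1, 0)

v_2(29/19) = 0 (numerator and denominator both coprime to 2), so x ∈ ℤ_2^×. Compute digits iteratively via a_i = x_i mod 2, x_{i+1} = (x_i − a_i)/2, with x_0 = x:
  x_0 = 29/19;  a_0 = 1;  x_1 = (x_0 − 1)/2 = 5/19
  x_1 = 5/19;  a_1 = 1;  x_2 = (x_1 − 1)/2 = -7/19
  x_2 = -7/19;  a_2 = 1;  x_3 = (x_2 − 1)/2 = -13/19
  x_3 = -13/19;  a_3 = 1;  x_4 = (x_3 − 1)/2 = -16/19
  x_4 = -16/19;  a_4 = 0;  x_5 = (x_4 − 0)/2 = -8/19
Digits: (1, 1, 1, 1, 0).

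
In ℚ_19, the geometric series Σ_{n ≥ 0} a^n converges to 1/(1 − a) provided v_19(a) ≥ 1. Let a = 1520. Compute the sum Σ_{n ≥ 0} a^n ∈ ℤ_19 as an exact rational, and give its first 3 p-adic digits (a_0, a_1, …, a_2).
Σ a^n = 1/(1 − a) = -1/1519;  first 3 digits = (1, 4, 1)

v_19(a) = 1 ≥ 1, so the series converges in ℤ_19 to 1/(1 − a) = 1/(1 − 1520) = -1/1519. Expand this rational in ℤ_19: compute digits iteratively via d_i = x_i mod 19, x_{i+1} = (x_i − d_i)/19. The first 3 digits are (1, 4, 1).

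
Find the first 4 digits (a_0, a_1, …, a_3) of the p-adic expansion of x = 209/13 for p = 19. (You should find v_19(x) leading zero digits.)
(a_0, …, a_3) = (0, 14, 11, 14)

v_19(209/13) = 1, so a_0 = ... = a_0 = 0. Factor out: x = 19^1 · u with u = 11/13 a unit in ℤ_19. Expand u iteratively via a_{v+i} = u_i mod 19, u_{i+1} = (u_i − a_{v+i})/19:
  u_0 = 11/13;  a_1 = 14;  u_1 = (u_0 − 14)/19 = -9/13
  u_1 = -9/13;  a_2 = 11;  u_2 = (u_1 − 11)/19 = -8/13
  u_2 = -8/13;  a_3 = 14;  u_3 = (u_2 − 14)/19 = -10/13
Digits: (0, 14, 11, 14).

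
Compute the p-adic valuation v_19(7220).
v_19(7220) = 2

v_19(n) is the largest exponent k such that 19^k divides n. Factor out: 7220 = 19^2 · 20. (Sign doesn't affect v_p.) So v_19(7220) = 2.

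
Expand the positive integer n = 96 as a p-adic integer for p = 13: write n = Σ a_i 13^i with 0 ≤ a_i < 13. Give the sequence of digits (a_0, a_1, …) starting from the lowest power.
(a_0, a_1, …) = (5, 7)

Repeated division by 13 gives the digits low-to-high: 96 = 5 + 7·13^1. Digit sequence: (5, 7).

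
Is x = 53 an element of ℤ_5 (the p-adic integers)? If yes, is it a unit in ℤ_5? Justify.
x ∈ ℤ_5^× (unit); v_5(x) = 0

ℤ_5 = {x ∈ ℚ_5 : v_5(x) ≥ 0} and ℤ_5^× = {x ∈ ℤ_5 : v_5(x) = 0}. Here v_5(53) = v_5(num) − v_5(den) = 0; compare against these criteria.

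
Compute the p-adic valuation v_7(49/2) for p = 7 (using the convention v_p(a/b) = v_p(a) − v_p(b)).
v_7(49/2) = 2

Factor powers of 7 from the numerator and denominator of the reduced fraction: 49 = 7^2 · 1 and 2 = 7^0 · 2. Apply v_p(a/b) = v_p(a) − v_p(b): v_7(49/2) = 2 − 0 = 2.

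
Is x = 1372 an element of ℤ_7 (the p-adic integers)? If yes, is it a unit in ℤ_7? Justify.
x ∈ ℤ_7 but not a unit; v_7(x) = 3 > 0

ℤ_7 = {x ∈ ℚ_7 : v_7(x) ≥ 0} and ℤ_7^× = {x ∈ ℤ_7 : v_7(x) = 0}. Here v_7(1372) = v_7(num) − v_7(den) = 3; compare against these criteria.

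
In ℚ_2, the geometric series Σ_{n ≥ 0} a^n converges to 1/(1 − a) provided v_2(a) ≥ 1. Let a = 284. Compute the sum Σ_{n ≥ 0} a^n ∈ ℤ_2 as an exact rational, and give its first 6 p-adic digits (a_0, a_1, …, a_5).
Σ a^n = 1/(1 − a) = -1/283;  first 6 digits = (1, 0, 1, 1, 0, 1)

v_2(a) = 2 ≥ 1, so the series converges in ℤ_2 to 1/(1 − a) = 1/(1 − 284) = -1/283. Expand this rational in ℤ_2: compute digits iteratively via d_i = x_i mod 2, x_{i+1} = (x_i − d_i)/2. The first 6 digits are (1, 0, 1, 1, 0, 1).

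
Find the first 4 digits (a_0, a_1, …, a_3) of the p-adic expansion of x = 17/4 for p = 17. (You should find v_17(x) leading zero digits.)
(a_0, …, a_3) = (0, 13, 12, 12)

v_17(17/4) = 1, so a_0 = ... = a_0 = 0. Factor out: x = 17^1 · u with u = 1/4 a unit in ℤ_17. Expand u iteratively via a_{v+i} = u_i mod 17, u_{i+1} = (u_i − a_{v+i})/17:
  u_0 = 1/4;  a_1 = 13;  u_1 = (u_0 − 13)/17 = -3/4
  u_1 = -3/4;  a_2 = 12;  u_2 = (u_1 − 12)/17 = -3/4
  u_2 = -3/4;  a_3 = 12;  u_3 = (u_2 − 12)/17 = -3/4
Digits: (0, 13, 12, 12).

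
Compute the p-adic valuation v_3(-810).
v_3(-810) = 4

v_3(n) is the largest exponent k such that 3^k divides n. Factor out: -810 = -3^4 · 10. (Sign doesn't affect v_p.) So v_3(-810) = 4.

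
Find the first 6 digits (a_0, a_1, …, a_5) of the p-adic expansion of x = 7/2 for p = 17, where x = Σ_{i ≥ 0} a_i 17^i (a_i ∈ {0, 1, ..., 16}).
(a_0, …, a_5) = (12, 8, 8, 8, 8, 8)

v_17(7/2) = 0 (numerator and denominator both coprime to 17), so x ∈ ℤ_17^×. Compute digits iteratively via a_i = x_i mod 17, x_{i+1} = (x_i − a_i)/17, with x_0 = x:
  x_0 = 7/2;  a_0 = 12;  x_1 = (x_0 − 12)/17 = -1/2
  x_1 = -1/2;  a_1 = 8;  x_2 = (x_1 − 8)/17 = -1/2
  x_2 = -1/2;  a_2 = 8;  x_3 = (x_2 − 8)/17 = -1/2
  x_3 = -1/2;  a_3 = 8;  x_4 = (x_3 − 8)/17 = -1/2
  x_4 = -1/2;  a_4 = 8;  x_5 = (x_4 − 8)/17 = -1/2
  x_5 = -1/2;  a_5 = 8;  x_6 = (x_5 − 8)/17 = -1/2
Digits: (12, 8, 8, 8, 8, 8).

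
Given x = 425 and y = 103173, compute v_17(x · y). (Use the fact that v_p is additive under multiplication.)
v_17(43848525) = 4

v_p(x) = 1 (factor: 425 = 17^1 · 25); v_p(y) = 3 (factor: 103173 = 17^3 · 21). Additivity: v_p(xy) = v_p(x) + v_p(y) = 1 + 3 = 4. (Direct check: xy = 43848525 = 17^4 · (525).)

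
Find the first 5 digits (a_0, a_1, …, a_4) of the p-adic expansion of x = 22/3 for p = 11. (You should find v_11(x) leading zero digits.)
(a_0, …, a_4) = (0, 8, 3, 7, 3)

v_11(22/3) = 1, so a_0 = ... = a_0 = 0. Factor out: x = 11^1 · u with u = 2/3 a unit in ℤ_11. Expand u iteratively via a_{v+i} = u_i mod 11, u_{i+1} = (u_i − a_{v+i})/11:
  u_0 = 2/3;  a_1 = 8;  u_1 = (u_0 − 8)/11 = -2/3
  u_1 = -2/3;  a_2 = 3;  u_2 = (u_1 − 3)/11 = -1/3
  u_2 = -1/3;  a_3 = 7;  u_3 = (u_2 − 7)/11 = -2/3
  u_3 = -2/3;  a_4 = 3;  u_4 = (u_3 − 3)/11 = -1/3
Digits: (0, 8, 3, 7, 3).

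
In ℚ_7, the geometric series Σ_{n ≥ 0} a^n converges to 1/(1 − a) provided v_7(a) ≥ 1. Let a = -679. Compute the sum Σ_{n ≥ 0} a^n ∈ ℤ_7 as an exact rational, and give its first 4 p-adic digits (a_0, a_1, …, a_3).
Σ a^n = 1/(1 − a) = 1/680;  first 4 digits = (1, 1, 1, 6)

v_7(a) = 1 ≥ 1, so the series converges in ℤ_7 to 1/(1 − a) = 1/(1 − (-679)) = 1/680. Expand this rational in ℤ_7: compute digits iteratively via d_i = x_i mod 7, x_{i+1} = (x_i − d_i)/7. The first 4 digits are (1, 1, 1, 6).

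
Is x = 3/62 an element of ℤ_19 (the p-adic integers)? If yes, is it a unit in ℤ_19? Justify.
x ∈ ℤ_19^× (unit); v_19(x) = 0

ℤ_19 = {x ∈ ℚ_19 : v_19(x) ≥ 0} and ℤ_19^× = {x ∈ ℤ_19 : v_19(x) = 0}. Here v_19(3/62) = v_19(num) − v_19(den) = 0; compare against these criteria.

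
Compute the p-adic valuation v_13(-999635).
v_13(-999635) = 4

v_13(n) is the largest exponent k such that 13^k divides n. Factor out: -999635 = -13^4 · 35. (Sign doesn't affect v_p.) So v_13(-999635) = 4.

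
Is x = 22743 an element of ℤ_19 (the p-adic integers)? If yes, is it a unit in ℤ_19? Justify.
x ∈ ℤ_19 but not a unit; v_19(x) = 2 > 0

ℤ_19 = {x ∈ ℚ_19 : v_19(x) ≥ 0} and ℤ_19^× = {x ∈ ℤ_19 : v_19(x) = 0}. Here v_19(22743) = v_19(num) − v_19(den) = 2; compare against these criteria.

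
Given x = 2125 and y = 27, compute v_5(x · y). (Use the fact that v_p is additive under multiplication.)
v_5(57375) = 3

v_p(x) = 3 (factor: 2125 = 5^3 · 17); v_p(y) = 0 (factor: 27 = 5^0 · 27). Additivity: v_p(xy) = v_p(x) + v_p(y) = 3 + 0 = 3. (Direct check: xy = 57375 = 5^3 · (459).)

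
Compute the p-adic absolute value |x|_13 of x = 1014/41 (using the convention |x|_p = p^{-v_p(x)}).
|1014/41|_13 = 1/169

Step 1 — compute v_13(x) by factoring powers of 13 out of the numerator and denominator: v_13(1014/41) = 2. Step 2 — apply |x|_p = p^{-v_p(x)} = 13^{-2} = 1/169.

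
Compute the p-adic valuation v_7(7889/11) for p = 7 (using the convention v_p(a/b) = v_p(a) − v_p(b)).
v_7(7889/11) = 3

Factor powers of 7 from the numerator and denominator of the reduced fraction: 7889 = 7^3 · 23 and 11 = 7^0 · 11. Apply v_p(a/b) = v_p(a) − v_p(b): v_7(7889/11) = 3 − 0 = 3.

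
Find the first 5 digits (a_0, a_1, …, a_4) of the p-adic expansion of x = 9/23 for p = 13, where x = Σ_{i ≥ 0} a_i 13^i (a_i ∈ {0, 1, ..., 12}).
(a_0, …, a_4) = (10, 10, 2, 6, 8)

v_13(9/23) = 0 (numerator and denominator both coprime to 13), so x ∈ ℤ_13^×. Compute digits iteratively via a_i = x_i mod 13, x_{i+1} = (x_i − a_i)/13, with x_0 = x:
  x_0 = 9/23;  a_0 = 10;  x_1 = (x_0 − 10)/13 = -17/23
  x_1 = -17/23;  a_1 = 10;  x_2 = (x_1 − 10)/13 = -19/23
  x_2 = -19/23;  a_2 = 2;  x_3 = (x_2 − 2)/13 = -5/23
  x_3 = -5/23;  a_3 = 6;  x_4 = (x_3 − 6)/13 = -11/23
  x_4 = -11/23;  a_4 = 8;  x_5 = (x_4 − 8)/13 = -15/23
Digits: (10, 10, 2, 6, 8).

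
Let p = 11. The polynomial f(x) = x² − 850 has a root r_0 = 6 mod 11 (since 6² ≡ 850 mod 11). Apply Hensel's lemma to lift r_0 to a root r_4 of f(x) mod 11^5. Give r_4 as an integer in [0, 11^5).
r_4 = 36031 (mod 161051)

Hensel's recurrence: r_{i+1} = r_i − f(r_i)·(f′(r_i))^{-1} mod 11^{i+2}, with f′(x) = 2x. Iterate:
  r_0 = 6 (mod 11)
  r_1 = 94 (mod 121)
  r_2 = 94 (mod 1331)
  r_3 = 6749 (mod 14641)
  r_4 = 36031 (mod 161051)
Final: r_4 = 36031, and one checks f(r_4) ≡ 0 mod 11^5.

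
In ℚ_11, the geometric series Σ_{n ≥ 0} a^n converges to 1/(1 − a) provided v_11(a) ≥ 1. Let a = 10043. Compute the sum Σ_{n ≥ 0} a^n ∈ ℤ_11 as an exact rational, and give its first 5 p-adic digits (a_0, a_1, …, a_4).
Σ a^n = 1/(1 − a) = -1/10042;  first 5 digits = (1, 0, 6, 7, 3)

v_11(a) = 2 ≥ 1, so the series converges in ℤ_11 to 1/(1 − a) = 1/(1 − 10043) = -1/10042. Expand this rational in ℤ_11: compute digits iteratively via d_i = x_i mod 11, x_{i+1} = (x_i − d_i)/11. The first 5 digits are (1, 0, 6, 7, 3).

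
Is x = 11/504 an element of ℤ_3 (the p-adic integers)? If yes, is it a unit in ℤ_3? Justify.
x ∉ ℤ_3 (v_3(x) = -2 < 0)

ℤ_3 = {x ∈ ℚ_3 : v_3(x) ≥ 0} and ℤ_3^× = {x ∈ ℤ_3 : v_3(x) = 0}. Here v_3(11/504) = v_3(num) − v_3(den) = -2; compare against these criteria.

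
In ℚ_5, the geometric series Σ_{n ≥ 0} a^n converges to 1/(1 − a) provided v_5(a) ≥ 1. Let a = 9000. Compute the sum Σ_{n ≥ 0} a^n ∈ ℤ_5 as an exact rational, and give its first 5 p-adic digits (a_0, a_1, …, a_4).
Σ a^n = 1/(1 − a) = -1/8999;  first 5 digits = (1, 0, 0, 2, 4)

v_5(a) = 3 ≥ 1, so the series converges in ℤ_5 to 1/(1 − a) = 1/(1 − 9000) = -1/8999. Expand this rational in ℤ_5: compute digits iteratively via d_i = x_i mod 5, x_{i+1} = (x_i − d_i)/5. The first 5 digits are (1, 0, 0, 2, 4).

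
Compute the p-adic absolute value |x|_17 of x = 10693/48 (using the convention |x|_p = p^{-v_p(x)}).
|10693/48|_17 = 1/289

Step 1 — compute v_17(x) by factoring powers of 17 out of the numerator and denominator: v_17(10693/48) = 2. Step 2 — apply |x|_p = p^{-v_p(x)} = 17^{-2} = 1/289.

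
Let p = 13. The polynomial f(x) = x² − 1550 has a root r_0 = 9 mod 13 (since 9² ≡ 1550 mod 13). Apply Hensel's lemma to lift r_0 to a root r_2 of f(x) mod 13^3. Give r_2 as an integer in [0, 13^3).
r_2 = 607 (mod 2197)

Hensel's recurrence: r_{i+1} = r_i − f(r_i)·(f′(r_i))^{-1} mod 13^{i+2}, with f′(x) = 2x. Iterate:
  r_0 = 9 (mod 13)
  r_1 = 100 (mod 169)
  r_2 = 607 (mod 2197)
Final: r_2 = 607, and one checks f(r_2) ≡ 0 mod 13^3.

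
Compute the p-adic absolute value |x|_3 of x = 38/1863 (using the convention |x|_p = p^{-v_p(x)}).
|38/1863|_3 = 81

Step 1 — compute v_3(x) by factoring powers of 3 out of the numerator and denominator: v_3(38/1863) = -4. Step 2 — apply |x|_p = p^{-v_p(x)} = 3^{4} = 81.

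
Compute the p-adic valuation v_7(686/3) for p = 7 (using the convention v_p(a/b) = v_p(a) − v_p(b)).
v_7(686/3) = 3

Factor powers of 7 from the numerator and denominator of the reduced fraction: 686 = 7^3 · 2 and 3 = 7^0 · 3. Apply v_p(a/b) = v_p(a) − v_p(b): v_7(686/3) = 3 − 0 = 3.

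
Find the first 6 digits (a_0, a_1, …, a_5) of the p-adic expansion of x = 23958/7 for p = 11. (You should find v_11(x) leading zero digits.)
(a_0, …, a_5) = (0, 0, 0, 1, 8, 4)

v_11(23958/7) = 3, so a_0 = ... = a_2 = 0. Factor out: x = 11^3 · u with u = 18/7 a unit in ℤ_11. Expand u iteratively via a_{v+i} = u_i mod 11, u_{i+1} = (u_i − a_{v+i})/11:
  u_0 = 18/7;  a_3 = 1;  u_1 = (u_0 − 1)/11 = 1/7
  u_1 = 1/7;  a_4 = 8;  u_2 = (u_1 − 8)/11 = -5/7
  u_2 = -5/7;  a_5 = 4;  u_3 = (u_2 − 4)/11 = -3/7
Digits: (0, 0, 0, 1, 8, 4).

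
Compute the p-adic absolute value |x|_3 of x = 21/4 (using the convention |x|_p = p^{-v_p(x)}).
|21/4|_3 = 1/3

Step 1 — compute v_3(x) by factoring powers of 3 out of the numerator and denominator: v_3(21/4) = 1. Step 2 — apply |x|_p = p^{-v_p(x)} = 3^{-1} = 1/3.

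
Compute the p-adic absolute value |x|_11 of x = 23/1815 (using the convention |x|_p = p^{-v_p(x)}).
|23/1815|_11 = 121

Step 1 — compute v_11(x) by factoring powers of 11 out of the numerator and denominator: v_11(23/1815) = -2. Step 2 — apply |x|_p = p^{-v_p(x)} = 11^{2} = 121.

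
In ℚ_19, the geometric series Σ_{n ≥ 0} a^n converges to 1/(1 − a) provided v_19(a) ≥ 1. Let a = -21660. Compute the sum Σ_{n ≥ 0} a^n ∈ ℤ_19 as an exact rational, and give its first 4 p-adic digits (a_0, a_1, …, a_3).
Σ a^n = 1/(1 − a) = 1/21661;  first 4 digits = (1, 0, 16, 15)

v_19(a) = 2 ≥ 1, so the series converges in ℤ_19 to 1/(1 − a) = 1/(1 − (-21660)) = 1/21661. Expand this rational in ℤ_19: compute digits iteratively via d_i = x_i mod 19, x_{i+1} = (x_i − d_i)/19. The first 4 digits are (1, 0, 16, 15).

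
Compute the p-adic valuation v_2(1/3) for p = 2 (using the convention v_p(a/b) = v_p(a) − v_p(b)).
v_2(1/3) = 0

Factor powers of 2 from the numerator and denominator of the reduced fraction: 1 = 2^0 · 1 and 3 = 2^0 · 3. Apply v_p(a/b) = v_p(a) − v_p(b): v_2(1/3) = 0 − 0 = 0.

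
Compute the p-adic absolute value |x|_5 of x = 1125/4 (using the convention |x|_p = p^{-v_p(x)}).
|1125/4|_5 = 1/125

Step 1 — compute v_5(x) by factoring powers of 5 out of the numerator and denominator: v_5(1125/4) = 3. Step 2 — apply |x|_p = p^{-v_p(x)} = 5^{-3} = 1/125.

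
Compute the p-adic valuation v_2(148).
v_2(148) = 2

v_2(n) is the largest exponent k such that 2^k divides n. Factor out: 148 = 2^2 · 37. (Sign doesn't affect v_p.) So v_2(148) = 2.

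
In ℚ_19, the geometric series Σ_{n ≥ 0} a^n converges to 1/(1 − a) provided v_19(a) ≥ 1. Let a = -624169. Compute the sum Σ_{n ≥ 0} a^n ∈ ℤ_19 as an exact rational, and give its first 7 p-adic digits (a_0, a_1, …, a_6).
Σ a^n = 1/(1 − a) = 1/624170;  first 7 digits = (1, 0, 0, 4, 14, 18, 15)

v_19(a) = 3 ≥ 1, so the series converges in ℤ_19 to 1/(1 − a) = 1/(1 − (-624169)) = 1/624170. Expand this rational in ℤ_19: compute digits iteratively via d_i = x_i mod 19, x_{i+1} = (x_i − d_i)/19. The first 7 digits are (1, 0, 0, 4, 14, 18, 15).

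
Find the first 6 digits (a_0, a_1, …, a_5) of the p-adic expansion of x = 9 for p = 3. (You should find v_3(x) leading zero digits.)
(a_0, …, a_5) = (0, 0, 1, 0, 0, 0)

v_3(9) = 2, so a_0 = ... = a_1 = 0. Factor out: x = 3^2 · u with u = 1 a unit in ℤ_3. Expand u iteratively via a_{v+i} = u_i mod 3, u_{i+1} = (u_i − a_{v+i})/3:
  u_0 = 1;  a_2 = 1;  u_1 = (u_0 − 1)/3 = 0
  u_1 = 0;  a_3 = 0;  u_2 = (u_1 − 0)/3 = 0
  u_2 = 0;  a_4 = 0;  u_3 = (u_2 − 0)/3 = 0
  u_3 = 0;  a_5 = 0;  u_4 = (u_3 − 0)/3 = 0
Digits: (0, 0, 1, 0, 0, 0).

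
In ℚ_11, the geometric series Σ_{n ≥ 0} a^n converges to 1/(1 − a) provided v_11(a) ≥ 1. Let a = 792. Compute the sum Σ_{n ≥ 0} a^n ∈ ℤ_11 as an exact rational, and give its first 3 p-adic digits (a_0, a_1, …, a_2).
Σ a^n = 1/(1 − a) = -1/791;  first 3 digits = (1, 6, 9)

v_11(a) = 1 ≥ 1, so the series converges in ℤ_11 to 1/(1 − a) = 1/(1 − 792) = -1/791. Expand this rational in ℤ_11: compute digits iteratively via d_i = x_i mod 11, x_{i+1} = (x_i − d_i)/11. The first 3 digits are (1, 6, 9).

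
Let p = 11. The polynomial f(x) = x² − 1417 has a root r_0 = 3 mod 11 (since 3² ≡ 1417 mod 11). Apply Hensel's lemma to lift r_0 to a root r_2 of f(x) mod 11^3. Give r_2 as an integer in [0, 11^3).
r_2 = 278 (mod 1331)

Hensel's recurrence: r_{i+1} = r_i − f(r_i)·(f′(r_i))^{-1} mod 11^{i+2}, with f′(x) = 2x. Iterate:
  r_0 = 3 (mod 11)
  r_1 = 36 (mod 121)
  r_2 = 278 (mod 1331)
Final: r_2 = 278, and one checks f(r_2) ≡ 0 mod 11^3.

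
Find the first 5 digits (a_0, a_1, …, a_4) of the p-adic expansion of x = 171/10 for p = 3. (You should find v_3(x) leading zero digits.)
(a_0, …, a_4) = (0, 0, 1, 0, 1)

v_3(171/10) = 2, so a_0 = ... = a_1 = 0. Factor out: x = 3^2 · u with u = 19/10 a unit in ℤ_3. Expand u iteratively via a_{v+i} = u_i mod 3, u_{i+1} = (u_i − a_{v+i})/3:
  u_0 = 19/10;  a_2 = 1;  u_1 = (u_0 − 1)/3 = 3/10
  u_1 = 3/10;  a_3 = 0;  u_2 = (u_1 − 0)/3 = 1/10
  u_2 = 1/10;  a_4 = 1;  u_3 = (u_2 − 1)/3 = -3/10
Digits: (0, 0, 1, 0, 1).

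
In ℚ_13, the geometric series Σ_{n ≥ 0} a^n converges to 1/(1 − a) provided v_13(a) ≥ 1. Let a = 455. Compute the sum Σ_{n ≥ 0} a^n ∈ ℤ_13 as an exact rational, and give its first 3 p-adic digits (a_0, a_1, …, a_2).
Σ a^n = 1/(1 − a) = -1/454;  first 3 digits = (1, 9, 5)

v_13(a) = 1 ≥ 1, so the series converges in ℤ_13 to 1/(1 − a) = 1/(1 − 455) = -1/454. Expand this rational in ℤ_13: compute digits iteratively via d_i = x_i mod 13, x_{i+1} = (x_i − d_i)/13. The first 3 digits are (1, 9, 5).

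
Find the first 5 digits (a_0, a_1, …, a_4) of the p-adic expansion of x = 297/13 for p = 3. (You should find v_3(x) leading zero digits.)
(a_0, …, a_4) = (0, 0, 0, 2, 1)

v_3(297/13) = 3, so a_0 = ... = a_2 = 0. Factor out: x = 3^3 · u with u = 11/13 a unit in ℤ_3. Expand u iteratively via a_{v+i} = u_i mod 3, u_{i+1} = (u_i − a_{v+i})/3:
  u_0 = 11/13;  a_3 = 2;  u_1 = (u_0 − 2)/3 = -5/13
  u_1 = -5/13;  a_4 = 1;  u_2 = (u_1 − 1)/3 = -6/13
Digits: (0, 0, 0, 2, 1).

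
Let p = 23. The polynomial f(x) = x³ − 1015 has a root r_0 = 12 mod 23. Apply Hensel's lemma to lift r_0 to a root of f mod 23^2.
r_1 = 472 (mod 529)

Hensel: r_{i+1} = r_i − f(r_i)/f′(r_i) mod 23^{i+2}, where f′(x) = 3x². Iterate:
  r_0 = 12 (mod 23)
  r_1 = 472 (mod 529)
Final: r = 472 with f(r) ≡ 0 mod 23^2.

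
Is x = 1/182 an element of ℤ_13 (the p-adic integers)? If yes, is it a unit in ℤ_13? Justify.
x ∉ ℤ_13 (v_13(x) = -1 < 0)

ℤ_13 = {x ∈ ℚ_13 : v_13(x) ≥ 0} and ℤ_13^× = {x ∈ ℤ_13 : v_13(x) = 0}. Here v_13(1/182) = v_13(num) − v_13(den) = -1; compare against these criteria.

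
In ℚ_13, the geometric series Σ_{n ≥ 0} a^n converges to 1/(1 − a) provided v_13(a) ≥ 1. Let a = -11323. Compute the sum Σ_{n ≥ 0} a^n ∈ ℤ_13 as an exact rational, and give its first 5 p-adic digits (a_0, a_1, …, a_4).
Σ a^n = 1/(1 − a) = 1/11324;  first 5 digits = (1, 0, 11, 7, 3)

v_13(a) = 2 ≥ 1, so the series converges in ℤ_13 to 1/(1 − a) = 1/(1 − (-11323)) = 1/11324. Expand this rational in ℤ_13: compute digits iteratively via d_i = x_i mod 13, x_{i+1} = (x_i − d_i)/13. The first 5 digits are (1, 0, 11, 7, 3).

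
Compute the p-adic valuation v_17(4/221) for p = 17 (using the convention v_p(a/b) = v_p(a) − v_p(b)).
v_17(4/221) = -1

Factor powers of 17 from the numerator and denominator of the reduced fraction: 4 = 17^0 · 4 and 221 = 17^1 · 13. Apply v_p(a/b) = v_p(a) − v_p(b): v_17(4/221) = 0 − 1 = -1.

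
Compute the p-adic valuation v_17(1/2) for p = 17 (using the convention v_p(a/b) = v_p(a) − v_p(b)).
v_17(1/2) = 0

Factor powers of 17 from the numerator and denominator of the reduced fraction: 1 = 17^0 · 1 and 2 = 17^0 · 2. Apply v_p(a/b) = v_p(a) − v_p(b): v_17(1/2) = 0 − 0 = 0.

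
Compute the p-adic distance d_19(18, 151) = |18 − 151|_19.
d_19(18, 151) = 1/19

Step 1 — x − y = 18 − 151 = -133. Step 2 — v_19(-133) = 1 (factor: -133 = −(19^1 · 7); the sign does not affect v_p). Step 3 — |x − y|_19 = 19^{-1} = 1/19.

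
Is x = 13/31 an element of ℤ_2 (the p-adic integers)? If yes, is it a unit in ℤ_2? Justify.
x ∈ ℤ_2^× (unit); v_2(x) = 0

ℤ_2 = {x ∈ ℚ_2 : v_2(x) ≥ 0} and ℤ_2^× = {x ∈ ℤ_2 : v_2(x) = 0}. Here v_2(13/31) = v_2(num) − v_2(den) = 0; compare against these criteria.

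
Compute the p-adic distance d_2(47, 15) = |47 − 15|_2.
d_2(47, 15) = 1/32

Step 1 — x − y = 47 − 15 = 32. Step 2 — v_2(32) = 5 (factor: 32 = (2^5 · 1); the sign does not affect v_p). Step 3 — |x − y|_2 = 2^{-5} = 1/32.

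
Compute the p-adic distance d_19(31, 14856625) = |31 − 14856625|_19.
d_19(31, 14856625) = 1/2476099

Step 1 — x − y = 31 − 14856625 = -14856594. Step 2 — v_19(-14856594) = 5 (factor: -14856594 = −(19^5 · 6); the sign does not affect v_p). Step 3 — |x − y|_19 = 19^{-5} = 1/2476099.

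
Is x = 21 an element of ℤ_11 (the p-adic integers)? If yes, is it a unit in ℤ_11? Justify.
x ∈ ℤ_11^× (unit); v_11(x) = 0

ℤ_11 = {x ∈ ℚ_11 : v_11(x) ≥ 0} and ℤ_11^× = {x ∈ ℤ_11 : v_11(x) = 0}. Here v_11(21) = v_11(num) − v_11(den) = 0; compare against these criteria.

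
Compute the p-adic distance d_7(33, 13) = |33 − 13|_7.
d_7(33, 13) = 1

Step 1 — x − y = 33 − 13 = 20. Step 2 — v_7(20) = 0 (factor: 20 = (7^0 · 20); the sign does not affect v_p). Step 3 — |x − y|_7 = 7^{0} = 1.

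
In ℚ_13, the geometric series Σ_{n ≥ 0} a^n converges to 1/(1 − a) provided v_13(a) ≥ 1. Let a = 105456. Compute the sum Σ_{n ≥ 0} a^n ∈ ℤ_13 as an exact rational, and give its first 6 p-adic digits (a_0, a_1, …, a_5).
Σ a^n = 1/(1 − a) = -1/105455;  first 6 digits = (1, 0, 0, 9, 3, 0)

v_13(a) = 3 ≥ 1, so the series converges in ℤ_13 to 1/(1 − a) = 1/(1 − 105456) = -1/105455. Expand this rational in ℤ_13: compute digits iteratively via d_i = x_i mod 13, x_{i+1} = (x_i − d_i)/13. The first 6 digits are (1, 0, 0, 9, 3, 0).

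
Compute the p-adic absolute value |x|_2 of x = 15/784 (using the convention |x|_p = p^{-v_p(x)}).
|15/784|_2 = 16

Step 1 — compute v_2(x) by factoring powers of 2 out of the numerator and denominator: v_2(15/784) = -4. Step 2 — apply |x|_p = p^{-v_p(x)} = 2^{4} = 16.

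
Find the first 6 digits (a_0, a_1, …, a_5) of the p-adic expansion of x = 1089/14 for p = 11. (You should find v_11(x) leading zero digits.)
(a_0, …, a_5) = (0, 0, 3, 10, 3, 2)

v_11(1089/14) = 2, so a_0 = ... = a_1 = 0. Factor out: x = 11^2 · u with u = 9/14 a unit in ℤ_11. Expand u iteratively via a_{v+i} = u_i mod 11, u_{i+1} = (u_i − a_{v+i})/11:
  u_0 = 9/14;  a_2 = 3;  u_1 = (u_0 − 3)/11 = -3/14
  u_1 = -3/14;  a_3 = 10;  u_2 = (u_1 − 10)/11 = -13/14
  u_2 = -13/14;  a_4 = 3;  u_3 = (u_2 − 3)/11 = -5/14
  u_3 = -5/14;  a_5 = 2;  u_4 = (u_3 − 2)/11 = -3/14
Digits: (0, 0, 3, 10, 3, 2).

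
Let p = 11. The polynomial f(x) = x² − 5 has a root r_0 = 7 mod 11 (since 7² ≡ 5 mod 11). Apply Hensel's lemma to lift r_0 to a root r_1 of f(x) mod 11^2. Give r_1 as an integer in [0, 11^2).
r_1 = 73 (mod 121)

Hensel's recurrence: r_{i+1} = r_i − f(r_i)·(f′(r_i))^{-1} mod 11^{i+2}, with f′(x) = 2x. Iterate:
  r_0 = 7 (mod 11)
  r_1 = 73 (mod 121)
Final: r_1 = 73, and one checks f(r_1) ≡ 0 mod 11^2.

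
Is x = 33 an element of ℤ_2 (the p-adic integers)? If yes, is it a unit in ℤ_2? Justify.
x ∈ ℤ_2^× (unit); v_2(x) = 0

ℤ_2 = {x ∈ ℚ_2 : v_2(x) ≥ 0} and ℤ_2^× = {x ∈ ℤ_2 : v_2(x) = 0}. Here v_2(33) = v_2(num) − v_2(den) = 0; compare against these criteria.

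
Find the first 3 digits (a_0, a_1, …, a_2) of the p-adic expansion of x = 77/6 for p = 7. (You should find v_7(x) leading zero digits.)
(a_0, …, a_2) = (0, 3, 1)

v_7(77/6) = 1, so a_0 = ... = a_0 = 0. Factor out: x = 7^1 · u with u = 11/6 a unit in ℤ_7. Expand u iteratively via a_{v+i} = u_i mod 7, u_{i+1} = (u_i − a_{v+i})/7:
  u_0 = 11/6;  a_1 = 3;  u_1 = (u_0 − 3)/7 = -1/6
  u_1 = -1/6;  a_2 = 1;  u_2 = (u_1 − 1)/7 = -1/6
Digits: (0, 3, 1).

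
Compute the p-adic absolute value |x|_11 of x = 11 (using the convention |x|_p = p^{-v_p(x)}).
|11|_11 = 1/11

Step 1 — compute v_11(x) by factoring powers of 11 out of the numerator and denominator: v_11(11) = 1. Step 2 — apply |x|_p = p^{-v_p(x)} = 11^{-1} = 1/11.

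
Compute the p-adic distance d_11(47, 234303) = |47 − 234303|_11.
d_11(47, 234303) = 1/14641

Step 1 — x − y = 47 − 234303 = -234256. Step 2 — v_11(-234256) = 4 (factor: -234256 = −(11^4 · 16); the sign does not affect v_p). Step 3 — |x − y|_11 = 11^{-4} = 1/14641.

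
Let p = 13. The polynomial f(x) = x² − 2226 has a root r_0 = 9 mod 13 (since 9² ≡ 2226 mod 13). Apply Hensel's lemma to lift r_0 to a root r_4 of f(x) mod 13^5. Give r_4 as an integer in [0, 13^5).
r_4 = 276246 (mod 371293)

Hensel's recurrence: r_{i+1} = r_i − f(r_i)·(f′(r_i))^{-1} mod 13^{i+2}, with f′(x) = 2x. Iterate:
  r_0 = 9 (mod 13)
  r_1 = 100 (mod 169)
  r_2 = 1621 (mod 2197)
  r_3 = 19197 (mod 28561)
  r_4 = 276246 (mod 371293)
Final: r_4 = 276246, and one checks f(r_4) ≡ 0 mod 13^5.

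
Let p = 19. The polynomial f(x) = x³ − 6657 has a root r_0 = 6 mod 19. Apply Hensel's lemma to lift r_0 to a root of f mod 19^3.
r_2 = 4528 (mod 6859)

Hensel: r_{i+1} = r_i − f(r_i)/f′(r_i) mod 19^{i+2}, where f′(x) = 3x². Iterate:
  r_0 = 6 (mod 19)
  r_1 = 196 (mod 361)
  r_2 = 4528 (mod 6859)
Final: r = 4528 with f(r) ≡ 0 mod 19^3.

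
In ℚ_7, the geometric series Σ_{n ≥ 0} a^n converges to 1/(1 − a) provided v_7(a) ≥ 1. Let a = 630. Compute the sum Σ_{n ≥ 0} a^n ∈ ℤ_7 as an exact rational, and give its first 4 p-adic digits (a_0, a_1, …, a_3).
Σ a^n = 1/(1 − a) = -1/629;  first 4 digits = (1, 6, 6, 2)

v_7(a) = 1 ≥ 1, so the series converges in ℤ_7 to 1/(1 − a) = 1/(1 − 630) = -1/629. Expand this rational in ℤ_7: compute digits iteratively via d_i = x_i mod 7, x_{i+1} = (x_i − d_i)/7. The first 4 digits are (1, 6, 6, 2).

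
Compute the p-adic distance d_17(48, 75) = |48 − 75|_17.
d_17(48, 75) = 1

Step 1 — x − y = 48 − 75 = -27. Step 2 — v_17(-27) = 0 (factor: -27 = −(17^0 · 27); the sign does not affect v_p). Step 3 — |x − y|_17 = 17^{0} = 1.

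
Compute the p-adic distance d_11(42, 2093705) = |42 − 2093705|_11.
d_11(42, 2093705) = 1/161051

Step 1 — x − y = 42 − 2093705 = -2093663. Step 2 — v_11(-2093663) = 5 (factor: -2093663 = −(11^5 · 13); the sign does not affect v_p). Step 3 — |x − y|_11 = 11^{-5} = 1/161051.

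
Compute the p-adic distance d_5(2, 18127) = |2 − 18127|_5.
d_5(2, 18127) = 1/625

Step 1 — x − y = 2 − 18127 = -18125. Step 2 — v_5(-18125) = 4 (factor: -18125 = −(5^4 · 29); the sign does not affect v_p). Step 3 — |x − y|_5 = 5^{-4} = 1/625.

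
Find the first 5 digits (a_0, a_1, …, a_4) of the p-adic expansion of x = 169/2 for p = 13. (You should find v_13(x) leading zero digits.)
(a_0, …, a_4) = (0, 0, 7, 6, 6)

v_13(169/2) = 2, so a_0 = ... = a_1 = 0. Factor out: x = 13^2 · u with u = 1/2 a unit in ℤ_13. Expand u iteratively via a_{v+i} = u_i mod 13, u_{i+1} = (u_i − a_{v+i})/13:
  u_0 = 1/2;  a_2 = 7;  u_1 = (u_0 − 7)/13 = -1/2
  u_1 = -1/2;  a_3 = 6;  u_2 = (u_1 − 6)/13 = -1/2
  u_2 = -1/2;  a_4 = 6;  u_3 = (u_2 − 6)/13 = -1/2
Digits: (0, 0, 7, 6, 6).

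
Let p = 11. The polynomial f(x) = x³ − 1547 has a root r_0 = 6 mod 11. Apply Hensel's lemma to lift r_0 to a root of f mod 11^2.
r_1 = 6 (mod 121)

Hensel: r_{i+1} = r_i − f(r_i)/f′(r_i) mod 11^{i+2}, where f′(x) = 3x². Iterate:
  r_0 = 6 (mod 11)
  r_1 = 6 (mod 121)
Final: r = 6 with f(r) ≡ 0 mod 11^2.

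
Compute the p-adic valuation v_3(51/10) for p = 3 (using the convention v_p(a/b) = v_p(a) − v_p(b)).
v_3(51/10) = 1

Factor powers of 3 from the numerator and denominator of the reduced fraction: 51 = 3^1 · 17 and 10 = 3^0 · 10. Apply v_p(a/b) = v_p(a) − v_p(b): v_3(51/10) = 1 − 0 = 1.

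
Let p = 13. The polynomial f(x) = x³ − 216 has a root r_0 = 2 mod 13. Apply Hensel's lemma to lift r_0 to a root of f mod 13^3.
r_2 = 1822 (mod 2197)

Hensel: r_{i+1} = r_i − f(r_i)/f′(r_i) mod 13^{i+2}, where f′(x) = 3x². Iterate:
  r_0 = 2 (mod 13)
  r_1 = 132 (mod 169)
  r_2 = 1822 (mod 2197)
Final: r = 1822 with f(r) ≡ 0 mod 13^3.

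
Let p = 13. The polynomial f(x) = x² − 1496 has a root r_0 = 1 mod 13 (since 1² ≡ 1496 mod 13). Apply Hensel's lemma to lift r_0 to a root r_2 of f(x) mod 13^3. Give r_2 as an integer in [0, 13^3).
r_2 = 664 (mod 2197)

Hensel's recurrence: r_{i+1} = r_i − f(r_i)·(f′(r_i))^{-1} mod 13^{i+2}, with f′(x) = 2x. Iterate:
  r_0 = 1 (mod 13)
  r_1 = 157 (mod 169)
  r_2 = 664 (mod 2197)
Final: r_2 = 664, and one checks f(r_2) ≡ 0 mod 13^3.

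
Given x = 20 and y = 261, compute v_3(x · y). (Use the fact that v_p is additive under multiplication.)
v_3(5220) = 2

v_p(x) = 0 (factor: 20 = 3^0 · 20); v_p(y) = 2 (factor: 261 = 3^2 · 29). Additivity: v_p(xy) = v_p(x) + v_p(y) = 0 + 2 = 2. (Direct check: xy = 5220 = 3^2 · (580).)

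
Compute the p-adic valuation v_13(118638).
v_13(118638) = 3

v_13(n) is the largest exponent k such that 13^k divides n. Factor out: 118638 = 13^3 · 54. (Sign doesn't affect v_p.) So v_13(118638) = 3.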